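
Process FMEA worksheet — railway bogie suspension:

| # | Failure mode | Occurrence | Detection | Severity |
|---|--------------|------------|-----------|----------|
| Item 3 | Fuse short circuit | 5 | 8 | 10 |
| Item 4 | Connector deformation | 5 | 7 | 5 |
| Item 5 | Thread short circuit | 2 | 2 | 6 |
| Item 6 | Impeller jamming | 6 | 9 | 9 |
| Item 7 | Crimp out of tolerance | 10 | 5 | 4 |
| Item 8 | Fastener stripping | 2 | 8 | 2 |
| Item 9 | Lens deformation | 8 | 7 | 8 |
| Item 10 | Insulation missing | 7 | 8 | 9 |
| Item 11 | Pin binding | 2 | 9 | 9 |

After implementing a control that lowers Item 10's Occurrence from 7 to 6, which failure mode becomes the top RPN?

RPN = Severity × Occurrence × Detection:
  Item 3: 10 × 5 × 8 = 400
  Item 4: 5 × 5 × 7 = 175
  Item 5: 6 × 2 × 2 = 24
  Item 6: 9 × 6 × 9 = 486
  Item 7: 4 × 10 × 5 = 200
  Item 8: 2 × 2 × 8 = 32
  Item 9: 8 × 8 × 7 = 448
  Item 10: 9 × 7 × 8 = 504
  Item 11: 9 × 2 × 9 = 162
After action: Item 10 → 9 × 6 × 8 = 432.
Revised RPNs: Item 6=486, Item 9=448, Item 10=432, Item 3=400, Item 7=200, Item 4=175, Item 11=162, Item 8=32, Item 5=24.
Highest is now Item 6 (486).

Item 6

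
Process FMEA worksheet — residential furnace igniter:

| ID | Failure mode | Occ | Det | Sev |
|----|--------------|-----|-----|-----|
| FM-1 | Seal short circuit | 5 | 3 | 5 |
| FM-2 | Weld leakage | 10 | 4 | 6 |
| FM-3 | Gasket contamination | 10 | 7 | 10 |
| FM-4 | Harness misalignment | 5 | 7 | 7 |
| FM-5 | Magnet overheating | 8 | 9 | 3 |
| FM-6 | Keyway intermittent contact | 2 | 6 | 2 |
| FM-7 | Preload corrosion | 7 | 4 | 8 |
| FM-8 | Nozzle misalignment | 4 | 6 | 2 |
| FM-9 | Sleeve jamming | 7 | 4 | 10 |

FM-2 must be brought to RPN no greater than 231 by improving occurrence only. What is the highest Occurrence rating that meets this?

9

FM-2: S=6, O=10, D=4 → current RPN = 240.
Fixed product = 24. Need 24 × O ≤ 231, so O ≤ 231/24 = 9.62.
Maximum integer Occurrence rating = 9 (gives RPN 216; O=10 would give 240 > 231).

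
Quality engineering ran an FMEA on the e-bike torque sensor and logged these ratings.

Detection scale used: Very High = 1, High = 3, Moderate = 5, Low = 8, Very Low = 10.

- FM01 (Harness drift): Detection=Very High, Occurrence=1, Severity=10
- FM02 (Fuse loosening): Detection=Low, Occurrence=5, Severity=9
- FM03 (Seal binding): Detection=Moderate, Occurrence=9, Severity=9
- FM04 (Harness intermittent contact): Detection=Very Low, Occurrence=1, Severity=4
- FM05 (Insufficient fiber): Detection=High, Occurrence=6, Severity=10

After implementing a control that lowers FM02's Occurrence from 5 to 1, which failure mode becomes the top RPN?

FM03

RPN = Severity × Occurrence × Detection:
  FM01: 10 × 1 × 1 = 10
  FM02: 9 × 5 × 8 = 360
  FM03: 9 × 9 × 5 = 405
  FM04: 4 × 1 × 10 = 40
  FM05: 10 × 6 × 3 = 180
After action: FM02 → 9 × 1 × 8 = 72.
Revised RPNs: FM03=405, FM05=180, FM02=72, FM04=40, FM01=10.
Highest is now FM03 (405).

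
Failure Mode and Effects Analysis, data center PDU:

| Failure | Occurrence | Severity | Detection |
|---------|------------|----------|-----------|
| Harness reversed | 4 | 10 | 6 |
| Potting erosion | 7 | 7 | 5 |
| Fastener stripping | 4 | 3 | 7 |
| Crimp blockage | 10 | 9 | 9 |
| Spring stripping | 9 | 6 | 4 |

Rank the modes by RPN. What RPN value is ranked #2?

245

RPN = Severity × Occurrence × Detection:
  Harness reversed: 10 × 4 × 6 = 240
  Potting erosion: 7 × 7 × 5 = 245
  Fastener stripping: 3 × 4 × 7 = 84
  Crimp blockage: 9 × 10 × 9 = 810
  Spring stripping: 6 × 9 × 4 = 216
Sorted descending: 810, 245, 240, 216, 84.
The second-highest RPN is 245 (Potting erosion).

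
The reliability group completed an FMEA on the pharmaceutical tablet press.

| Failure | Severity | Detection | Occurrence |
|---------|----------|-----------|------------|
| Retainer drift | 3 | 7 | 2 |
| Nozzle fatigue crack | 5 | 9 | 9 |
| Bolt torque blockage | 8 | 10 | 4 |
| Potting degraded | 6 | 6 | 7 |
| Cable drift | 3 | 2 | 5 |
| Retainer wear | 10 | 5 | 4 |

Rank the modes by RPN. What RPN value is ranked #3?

252

RPN = Severity × Occurrence × Detection:
  Retainer drift: 3 × 2 × 7 = 42
  Nozzle fatigue crack: 5 × 9 × 9 = 405
  Bolt torque blockage: 8 × 4 × 10 = 320
  Potting degraded: 6 × 7 × 6 = 252
  Cable drift: 3 × 5 × 2 = 30
  Retainer wear: 10 × 4 × 5 = 200
Sorted descending: 405, 320, 252, 200, 42, 30.
The third-highest RPN is 252 (Potting degraded).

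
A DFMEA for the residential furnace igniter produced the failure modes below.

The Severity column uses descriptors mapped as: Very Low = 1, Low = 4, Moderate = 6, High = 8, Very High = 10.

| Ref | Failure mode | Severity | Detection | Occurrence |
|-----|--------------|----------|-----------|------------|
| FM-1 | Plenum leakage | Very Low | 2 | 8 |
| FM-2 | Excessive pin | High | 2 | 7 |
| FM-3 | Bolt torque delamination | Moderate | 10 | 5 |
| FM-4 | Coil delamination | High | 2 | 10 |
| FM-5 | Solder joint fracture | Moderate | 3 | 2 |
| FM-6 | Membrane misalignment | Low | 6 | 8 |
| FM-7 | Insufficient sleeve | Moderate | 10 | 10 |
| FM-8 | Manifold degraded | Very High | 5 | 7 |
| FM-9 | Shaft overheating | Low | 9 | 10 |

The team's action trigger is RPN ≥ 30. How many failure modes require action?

8

RPN = Severity × Occurrence × Detection:
  FM-1: 1 × 8 × 2 = 16
  FM-2: 8 × 7 × 2 = 112
  FM-3: 6 × 5 × 10 = 300
  FM-4: 8 × 10 × 2 = 160
  FM-5: 6 × 2 × 3 = 36
  FM-6: 4 × 8 × 6 = 192
  FM-7: 6 × 10 × 10 = 600
  FM-8: 10 × 7 × 5 = 350
  FM-9: 4 × 10 × 9 = 360
Modes with RPN ≥ 30: FM-2 (112), FM-3 (300), FM-4 (160), FM-5 (36), FM-6 (192), FM-7 (600), FM-8 (350), FM-9 (360) → 8.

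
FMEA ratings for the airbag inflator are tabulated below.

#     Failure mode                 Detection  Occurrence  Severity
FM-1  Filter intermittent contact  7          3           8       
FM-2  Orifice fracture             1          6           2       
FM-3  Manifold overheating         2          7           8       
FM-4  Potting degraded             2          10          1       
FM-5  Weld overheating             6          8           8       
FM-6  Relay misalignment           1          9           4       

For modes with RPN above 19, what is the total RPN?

720

RPN = Severity × Occurrence × Detection:
  FM-1: 8 × 3 × 7 = 168
  FM-2: 2 × 6 × 1 = 12
  FM-3: 8 × 7 × 2 = 112
  FM-4: 1 × 10 × 2 = 20
  FM-5: 8 × 8 × 6 = 384
  FM-6: 4 × 9 × 1 = 36
RPN > 19: FM-1 (168), FM-3 (112), FM-4 (20), FM-5 (384), FM-6 (36).
Sum: 168 + 112 + 20 + 384 + 36 = 720.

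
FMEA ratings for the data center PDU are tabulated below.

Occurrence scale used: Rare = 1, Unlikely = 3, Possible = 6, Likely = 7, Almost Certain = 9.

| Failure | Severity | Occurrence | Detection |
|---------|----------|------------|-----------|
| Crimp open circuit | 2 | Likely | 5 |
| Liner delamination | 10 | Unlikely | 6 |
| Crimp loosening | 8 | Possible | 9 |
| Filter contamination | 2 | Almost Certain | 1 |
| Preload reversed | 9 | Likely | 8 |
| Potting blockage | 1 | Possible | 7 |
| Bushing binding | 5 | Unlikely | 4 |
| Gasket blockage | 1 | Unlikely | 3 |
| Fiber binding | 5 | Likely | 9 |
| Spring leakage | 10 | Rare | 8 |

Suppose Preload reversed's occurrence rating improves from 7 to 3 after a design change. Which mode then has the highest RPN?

RPN = Severity × Occurrence × Detection:
  Crimp open circuit: 2 × 7 × 5 = 70
  Liner delamination: 10 × 3 × 6 = 180
  Crimp loosening: 8 × 6 × 9 = 432
  Filter contamination: 2 × 9 × 1 = 18
  Preload reversed: 9 × 7 × 8 = 504
  Potting blockage: 1 × 6 × 7 = 42
  Bushing binding: 5 × 3 × 4 = 60
  Gasket blockage: 1 × 3 × 3 = 9
  Fiber binding: 5 × 7 × 9 = 315
  Spring leakage: 10 × 1 × 8 = 80
After action: Preload reversed → 9 × 3 × 8 = 216.
Revised RPNs: Crimp loosening=432, Fiber binding=315, Preload reversed=216, Liner delamination=180, Spring leakage=80, Crimp open circuit=70, Bushing binding=60, Potting blockage=42, Filter contamination=18, Gasket blockage=9.
Highest is now Crimp loosening (432).

Crimp loosening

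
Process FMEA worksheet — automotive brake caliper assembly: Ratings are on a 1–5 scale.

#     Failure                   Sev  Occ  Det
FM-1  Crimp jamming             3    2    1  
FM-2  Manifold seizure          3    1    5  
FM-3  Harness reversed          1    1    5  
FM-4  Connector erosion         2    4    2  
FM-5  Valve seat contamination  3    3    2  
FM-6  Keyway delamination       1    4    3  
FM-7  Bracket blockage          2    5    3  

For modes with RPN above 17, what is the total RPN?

RPN = Severity × Occurrence × Detection:
  FM-1: 3 × 2 × 1 = 6
  FM-2: 3 × 1 × 5 = 15
  FM-3: 1 × 1 × 5 = 5
  FM-4: 2 × 4 × 2 = 16
  FM-5: 3 × 3 × 2 = 18
  FM-6: 1 × 4 × 3 = 12
  FM-7: 2 × 5 × 3 = 30
RPN > 17: FM-5 (18), FM-7 (30).
Sum: 18 + 30 = 48.

48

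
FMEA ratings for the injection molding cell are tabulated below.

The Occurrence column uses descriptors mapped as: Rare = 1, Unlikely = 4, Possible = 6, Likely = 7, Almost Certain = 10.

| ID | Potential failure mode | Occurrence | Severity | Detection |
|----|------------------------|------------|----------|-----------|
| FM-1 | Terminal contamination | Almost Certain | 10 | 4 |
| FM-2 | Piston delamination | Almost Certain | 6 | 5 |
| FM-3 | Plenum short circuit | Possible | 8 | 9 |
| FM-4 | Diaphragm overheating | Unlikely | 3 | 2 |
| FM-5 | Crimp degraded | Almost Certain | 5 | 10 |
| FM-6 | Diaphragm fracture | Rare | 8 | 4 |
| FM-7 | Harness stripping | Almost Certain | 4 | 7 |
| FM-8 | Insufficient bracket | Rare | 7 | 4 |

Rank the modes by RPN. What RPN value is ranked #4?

300

RPN = Severity × Occurrence × Detection:
  FM-1: 10 × 10 × 4 = 400
  FM-2: 6 × 10 × 5 = 300
  FM-3: 8 × 6 × 9 = 432
  FM-4: 3 × 4 × 2 = 24
  FM-5: 5 × 10 × 10 = 500
  FM-6: 8 × 1 × 4 = 32
  FM-7: 4 × 10 × 7 = 280
  FM-8: 7 × 1 × 4 = 28
Sorted descending: 500, 432, 400, 300, 280, 32, 28, 24.
The fourth-highest RPN is 300 (FM-2).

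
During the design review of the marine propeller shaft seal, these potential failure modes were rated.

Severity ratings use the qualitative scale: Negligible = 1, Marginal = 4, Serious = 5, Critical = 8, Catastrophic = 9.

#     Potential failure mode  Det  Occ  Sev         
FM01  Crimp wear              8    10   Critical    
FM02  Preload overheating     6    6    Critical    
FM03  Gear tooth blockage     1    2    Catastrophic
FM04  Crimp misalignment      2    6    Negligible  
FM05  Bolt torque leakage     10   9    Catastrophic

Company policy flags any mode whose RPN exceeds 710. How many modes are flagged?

1

RPN = Severity × Occurrence × Detection:
  FM01: 8 × 10 × 8 = 640
  FM02: 8 × 6 × 6 = 288
  FM03: 9 × 2 × 1 = 18
  FM04: 1 × 6 × 2 = 12
  FM05: 9 × 9 × 10 = 810
Modes with RPN > 710: FM05 (810) → 1.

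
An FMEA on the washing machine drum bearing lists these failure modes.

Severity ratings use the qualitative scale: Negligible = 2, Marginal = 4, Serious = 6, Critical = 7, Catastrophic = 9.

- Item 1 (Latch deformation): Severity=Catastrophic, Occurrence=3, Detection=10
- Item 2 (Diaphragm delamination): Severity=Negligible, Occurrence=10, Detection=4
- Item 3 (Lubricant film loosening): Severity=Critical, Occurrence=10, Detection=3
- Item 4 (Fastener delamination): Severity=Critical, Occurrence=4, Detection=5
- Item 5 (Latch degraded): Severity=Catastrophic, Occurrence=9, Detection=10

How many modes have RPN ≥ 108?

4

RPN = Severity × Occurrence × Detection:
  Item 1: 9 × 3 × 10 = 270
  Item 2: 2 × 10 × 4 = 80
  Item 3: 7 × 10 × 3 = 210
  Item 4: 7 × 4 × 5 = 140
  Item 5: 9 × 9 × 10 = 810
Modes with RPN ≥ 108: Item 1 (270), Item 3 (210), Item 4 (140), Item 5 (810) → 4.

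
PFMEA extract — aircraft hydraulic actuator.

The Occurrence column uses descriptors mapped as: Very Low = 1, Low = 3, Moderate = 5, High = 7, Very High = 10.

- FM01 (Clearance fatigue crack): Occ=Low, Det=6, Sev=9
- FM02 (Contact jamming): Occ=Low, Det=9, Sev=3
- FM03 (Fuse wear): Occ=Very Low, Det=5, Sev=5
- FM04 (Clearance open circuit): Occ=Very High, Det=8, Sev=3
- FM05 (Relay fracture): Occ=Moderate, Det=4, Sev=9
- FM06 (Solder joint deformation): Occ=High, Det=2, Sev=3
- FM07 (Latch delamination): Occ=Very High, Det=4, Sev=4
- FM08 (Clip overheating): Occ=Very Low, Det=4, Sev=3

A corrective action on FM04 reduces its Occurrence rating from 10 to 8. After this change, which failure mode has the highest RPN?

FM04

RPN = Severity × Occurrence × Detection:
  FM01: 9 × 3 × 6 = 162
  FM02: 3 × 3 × 9 = 81
  FM03: 5 × 1 × 5 = 25
  FM04: 3 × 10 × 8 = 240
  FM05: 9 × 5 × 4 = 180
  FM06: 3 × 7 × 2 = 42
  FM07: 4 × 10 × 4 = 160
  FM08: 3 × 1 × 4 = 12
After action: FM04 → 3 × 8 × 8 = 192.
Revised RPNs: FM04=192, FM05=180, FM01=162, FM07=160, FM02=81, FM06=42, FM03=25, FM08=12.
Highest is now FM04 (192).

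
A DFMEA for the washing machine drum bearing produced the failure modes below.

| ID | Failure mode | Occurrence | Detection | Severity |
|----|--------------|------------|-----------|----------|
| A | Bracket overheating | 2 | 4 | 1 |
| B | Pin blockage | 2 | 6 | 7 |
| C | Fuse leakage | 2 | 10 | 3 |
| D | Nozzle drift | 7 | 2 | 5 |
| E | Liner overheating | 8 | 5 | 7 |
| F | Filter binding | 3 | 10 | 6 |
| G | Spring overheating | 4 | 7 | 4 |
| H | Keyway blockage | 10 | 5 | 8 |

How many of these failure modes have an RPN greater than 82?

RPN = Severity × Occurrence × Detection:
  A: 1 × 2 × 4 = 8
  B: 7 × 2 × 6 = 84
  C: 3 × 2 × 10 = 60
  D: 5 × 7 × 2 = 70
  E: 7 × 8 × 5 = 280
  F: 6 × 3 × 10 = 180
  G: 4 × 4 × 7 = 112
  H: 8 × 10 × 5 = 400
Modes with RPN > 82: B (84), E (280), F (180), G (112), H (400) → 5.

5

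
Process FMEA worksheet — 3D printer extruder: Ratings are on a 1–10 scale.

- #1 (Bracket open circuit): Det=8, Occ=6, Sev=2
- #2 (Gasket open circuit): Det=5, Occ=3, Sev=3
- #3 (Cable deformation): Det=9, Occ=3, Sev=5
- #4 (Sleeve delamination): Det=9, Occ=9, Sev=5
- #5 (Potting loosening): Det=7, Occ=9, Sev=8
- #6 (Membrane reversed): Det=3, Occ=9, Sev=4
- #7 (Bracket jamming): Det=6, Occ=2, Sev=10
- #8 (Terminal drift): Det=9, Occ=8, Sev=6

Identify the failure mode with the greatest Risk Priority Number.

#5

RPN = Severity × Occurrence × Detection:
  #1: 2 × 6 × 8 = 96
  #2: 3 × 3 × 5 = 45
  #3: 5 × 3 × 9 = 135
  #4: 5 × 9 × 9 = 405
  #5: 8 × 9 × 7 = 504
  #6: 4 × 9 × 3 = 108
  #7: 10 × 2 × 6 = 120
  #8: 6 × 8 × 9 = 432
Highest RPN is 504 → #5.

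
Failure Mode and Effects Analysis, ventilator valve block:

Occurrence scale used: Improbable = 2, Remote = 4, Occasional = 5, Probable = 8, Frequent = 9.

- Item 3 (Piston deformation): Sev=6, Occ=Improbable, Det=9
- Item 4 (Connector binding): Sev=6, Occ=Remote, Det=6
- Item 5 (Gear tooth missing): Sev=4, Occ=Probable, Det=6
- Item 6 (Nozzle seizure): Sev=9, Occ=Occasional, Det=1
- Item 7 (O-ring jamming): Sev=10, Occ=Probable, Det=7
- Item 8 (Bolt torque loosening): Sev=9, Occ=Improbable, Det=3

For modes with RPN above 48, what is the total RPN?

1058

RPN = Severity × Occurrence × Detection:
  Item 3: 6 × 2 × 9 = 108
  Item 4: 6 × 4 × 6 = 144
  Item 5: 4 × 8 × 6 = 192
  Item 6: 9 × 5 × 1 = 45
  Item 7: 10 × 8 × 7 = 560
  Item 8: 9 × 2 × 3 = 54
RPN > 48: Item 3 (108), Item 4 (144), Item 5 (192), Item 7 (560), Item 8 (54).
Sum: 108 + 144 + 192 + 560 + 54 = 1058.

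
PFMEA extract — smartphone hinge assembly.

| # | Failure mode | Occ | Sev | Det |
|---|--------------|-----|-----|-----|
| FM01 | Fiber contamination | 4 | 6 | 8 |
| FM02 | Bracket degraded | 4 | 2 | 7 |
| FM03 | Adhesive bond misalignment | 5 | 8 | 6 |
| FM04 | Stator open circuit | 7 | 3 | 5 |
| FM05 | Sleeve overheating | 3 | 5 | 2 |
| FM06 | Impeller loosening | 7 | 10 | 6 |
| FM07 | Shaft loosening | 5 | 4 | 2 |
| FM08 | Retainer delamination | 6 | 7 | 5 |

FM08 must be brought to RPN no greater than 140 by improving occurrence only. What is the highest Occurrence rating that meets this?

4

FM08: S=7, O=6, D=5 → current RPN = 210.
Fixed product = 35. Need 35 × O ≤ 140, so O ≤ 140/35 = 4.00.
Maximum integer Occurrence rating = 4 (gives RPN 140; O=5 would give 175 > 140).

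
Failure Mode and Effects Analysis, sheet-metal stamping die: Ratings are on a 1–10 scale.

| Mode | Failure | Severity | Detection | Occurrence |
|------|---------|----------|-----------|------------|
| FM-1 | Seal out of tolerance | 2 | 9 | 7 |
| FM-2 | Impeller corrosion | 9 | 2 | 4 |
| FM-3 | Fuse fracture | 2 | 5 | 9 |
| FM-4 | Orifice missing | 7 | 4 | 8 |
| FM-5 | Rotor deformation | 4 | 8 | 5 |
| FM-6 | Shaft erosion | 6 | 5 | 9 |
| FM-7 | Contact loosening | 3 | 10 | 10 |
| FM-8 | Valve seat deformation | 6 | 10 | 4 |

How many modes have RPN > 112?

6

RPN = Severity × Occurrence × Detection:
  FM-1: 2 × 7 × 9 = 126
  FM-2: 9 × 4 × 2 = 72
  FM-3: 2 × 9 × 5 = 90
  FM-4: 7 × 8 × 4 = 224
  FM-5: 4 × 5 × 8 = 160
  FM-6: 6 × 9 × 5 = 270
  FM-7: 3 × 10 × 10 = 300
  FM-8: 6 × 4 × 10 = 240
Modes with RPN > 112: FM-1 (126), FM-4 (224), FM-5 (160), FM-6 (270), FM-7 (300), FM-8 (240) → 6.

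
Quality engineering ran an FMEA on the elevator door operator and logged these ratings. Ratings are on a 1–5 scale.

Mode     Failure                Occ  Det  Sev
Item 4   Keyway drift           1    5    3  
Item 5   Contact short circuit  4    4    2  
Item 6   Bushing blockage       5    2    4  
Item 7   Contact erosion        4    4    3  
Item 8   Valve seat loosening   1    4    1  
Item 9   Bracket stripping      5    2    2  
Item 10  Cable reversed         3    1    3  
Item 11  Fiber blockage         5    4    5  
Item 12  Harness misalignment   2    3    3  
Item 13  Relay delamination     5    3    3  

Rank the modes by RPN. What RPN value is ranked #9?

RPN = Severity × Occurrence × Detection:
  Item 4: 3 × 1 × 5 = 15
  Item 5: 2 × 4 × 4 = 32
  Item 6: 4 × 5 × 2 = 40
  Item 7: 3 × 4 × 4 = 48
  Item 8: 1 × 1 × 4 = 4
  Item 9: 2 × 5 × 2 = 20
  Item 10: 3 × 3 × 1 = 9
  Item 11: 5 × 5 × 4 = 100
  Item 12: 3 × 2 × 3 = 18
  Item 13: 3 × 5 × 3 = 45
Sorted descending: 100, 48, 45, 40, 32, 20, 18, 15, 9, 4.
The 9th-highest RPN is 9 (Item 10).

9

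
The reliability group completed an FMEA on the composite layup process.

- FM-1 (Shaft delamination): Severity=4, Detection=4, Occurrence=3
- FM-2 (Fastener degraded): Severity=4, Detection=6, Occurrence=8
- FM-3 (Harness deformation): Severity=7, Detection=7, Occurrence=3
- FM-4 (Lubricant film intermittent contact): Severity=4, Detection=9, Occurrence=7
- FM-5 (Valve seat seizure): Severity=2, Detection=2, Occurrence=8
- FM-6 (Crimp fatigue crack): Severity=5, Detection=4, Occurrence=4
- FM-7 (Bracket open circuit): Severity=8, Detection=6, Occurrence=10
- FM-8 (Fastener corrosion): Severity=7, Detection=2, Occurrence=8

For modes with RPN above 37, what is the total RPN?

RPN = Severity × Occurrence × Detection:
  FM-1: 4 × 3 × 4 = 48
  FM-2: 4 × 8 × 6 = 192
  FM-3: 7 × 3 × 7 = 147
  FM-4: 4 × 7 × 9 = 252
  FM-5: 2 × 8 × 2 = 32
  FM-6: 5 × 4 × 4 = 80
  FM-7: 8 × 10 × 6 = 480
  FM-8: 7 × 8 × 2 = 112
RPN > 37: FM-1 (48), FM-2 (192), FM-3 (147), FM-4 (252), FM-6 (80), FM-7 (480), FM-8 (112).
Sum: 48 + 192 + 147 + 252 + 80 + 480 + 112 = 1311.

1311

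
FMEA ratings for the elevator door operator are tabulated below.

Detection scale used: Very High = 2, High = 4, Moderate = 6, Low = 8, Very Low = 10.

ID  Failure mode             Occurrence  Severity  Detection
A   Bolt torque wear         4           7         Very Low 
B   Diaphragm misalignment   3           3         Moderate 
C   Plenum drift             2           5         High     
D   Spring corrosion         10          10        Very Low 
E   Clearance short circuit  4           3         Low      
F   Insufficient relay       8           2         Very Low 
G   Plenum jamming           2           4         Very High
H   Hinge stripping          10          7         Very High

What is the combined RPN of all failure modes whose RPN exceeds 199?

1280

RPN = Severity × Occurrence × Detection:
  A: 7 × 4 × 10 = 280
  B: 3 × 3 × 6 = 54
  C: 5 × 2 × 4 = 40
  D: 10 × 10 × 10 = 1000
  E: 3 × 4 × 8 = 96
  F: 2 × 8 × 10 = 160
  G: 4 × 2 × 2 = 16
  H: 7 × 10 × 2 = 140
RPN > 199: A (280), D (1000).
Sum: 280 + 1000 = 1280.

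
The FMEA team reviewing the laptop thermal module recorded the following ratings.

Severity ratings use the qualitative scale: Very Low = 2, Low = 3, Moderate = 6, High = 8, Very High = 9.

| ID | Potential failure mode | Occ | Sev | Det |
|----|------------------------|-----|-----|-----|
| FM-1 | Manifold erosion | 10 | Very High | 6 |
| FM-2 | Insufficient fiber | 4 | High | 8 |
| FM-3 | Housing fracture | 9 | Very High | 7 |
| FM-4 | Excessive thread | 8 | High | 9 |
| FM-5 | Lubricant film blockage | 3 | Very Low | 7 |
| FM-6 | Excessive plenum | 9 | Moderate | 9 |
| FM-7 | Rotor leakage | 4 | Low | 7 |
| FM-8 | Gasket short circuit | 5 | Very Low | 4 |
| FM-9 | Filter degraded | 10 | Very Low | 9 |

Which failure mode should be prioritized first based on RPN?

RPN = Severity × Occurrence × Detection:
  FM-1: 9 × 10 × 6 = 540
  FM-2: 8 × 4 × 8 = 256
  FM-3: 9 × 9 × 7 = 567
  FM-4: 8 × 8 × 9 = 576
  FM-5: 2 × 3 × 7 = 42
  FM-6: 6 × 9 × 9 = 486
  FM-7: 3 × 4 × 7 = 84
  FM-8: 2 × 5 × 4 = 40
  FM-9: 2 × 10 × 9 = 180
Highest RPN is 576 → FM-4.

FM-4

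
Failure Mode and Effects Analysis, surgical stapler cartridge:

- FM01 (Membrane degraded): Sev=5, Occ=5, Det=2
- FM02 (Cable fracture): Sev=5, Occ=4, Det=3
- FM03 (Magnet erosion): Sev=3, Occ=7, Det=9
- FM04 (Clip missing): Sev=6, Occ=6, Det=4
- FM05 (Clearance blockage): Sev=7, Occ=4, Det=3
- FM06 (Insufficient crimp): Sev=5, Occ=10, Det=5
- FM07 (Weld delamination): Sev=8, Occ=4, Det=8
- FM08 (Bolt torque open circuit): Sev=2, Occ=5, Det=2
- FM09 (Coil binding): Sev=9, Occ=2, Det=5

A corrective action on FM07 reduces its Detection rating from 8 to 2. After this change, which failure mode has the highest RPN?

FM06

RPN = Severity × Occurrence × Detection:
  FM01: 5 × 5 × 2 = 50
  FM02: 5 × 4 × 3 = 60
  FM03: 3 × 7 × 9 = 189
  FM04: 6 × 6 × 4 = 144
  FM05: 7 × 4 × 3 = 84
  FM06: 5 × 10 × 5 = 250
  FM07: 8 × 4 × 8 = 256
  FM08: 2 × 5 × 2 = 20
  FM09: 9 × 2 × 5 = 90
After action: FM07 → 8 × 4 × 2 = 64.
Revised RPNs: FM06=250, FM03=189, FM04=144, FM09=90, FM05=84, FM07=64, FM02=60, FM01=50, FM08=20.
Highest is now FM06 (250).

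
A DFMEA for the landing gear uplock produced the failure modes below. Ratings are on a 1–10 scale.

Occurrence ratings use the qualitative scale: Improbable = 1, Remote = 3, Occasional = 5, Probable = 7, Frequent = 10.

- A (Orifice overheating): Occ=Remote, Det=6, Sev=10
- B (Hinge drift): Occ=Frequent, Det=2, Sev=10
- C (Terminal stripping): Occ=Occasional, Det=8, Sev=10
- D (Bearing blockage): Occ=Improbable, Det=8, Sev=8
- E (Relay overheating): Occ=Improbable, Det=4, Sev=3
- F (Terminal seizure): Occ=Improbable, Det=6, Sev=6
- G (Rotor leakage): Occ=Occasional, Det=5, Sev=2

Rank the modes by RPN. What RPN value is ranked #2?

200

RPN = Severity × Occurrence × Detection:
  A: 10 × 3 × 6 = 180
  B: 10 × 10 × 2 = 200
  C: 10 × 5 × 8 = 400
  D: 8 × 1 × 8 = 64
  E: 3 × 1 × 4 = 12
  F: 6 × 1 × 6 = 36
  G: 2 × 5 × 5 = 50
Sorted descending: 400, 200, 180, 64, 50, 36, 12.
The second-highest RPN is 200 (B).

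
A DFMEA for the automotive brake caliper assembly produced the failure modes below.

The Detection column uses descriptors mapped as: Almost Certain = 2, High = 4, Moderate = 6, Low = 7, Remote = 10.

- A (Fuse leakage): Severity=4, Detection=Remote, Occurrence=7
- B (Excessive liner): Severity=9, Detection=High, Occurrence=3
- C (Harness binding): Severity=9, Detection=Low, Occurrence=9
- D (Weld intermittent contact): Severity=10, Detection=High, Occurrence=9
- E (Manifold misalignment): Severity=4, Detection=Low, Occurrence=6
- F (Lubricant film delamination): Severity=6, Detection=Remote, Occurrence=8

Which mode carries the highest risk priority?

C

RPN = Severity × Occurrence × Detection:
  A: 4 × 7 × 10 = 280
  B: 9 × 3 × 4 = 108
  C: 9 × 9 × 7 = 567
  D: 10 × 9 × 4 = 360
  E: 4 × 6 × 7 = 168
  F: 6 × 8 × 10 = 480
Highest RPN is 567 → C.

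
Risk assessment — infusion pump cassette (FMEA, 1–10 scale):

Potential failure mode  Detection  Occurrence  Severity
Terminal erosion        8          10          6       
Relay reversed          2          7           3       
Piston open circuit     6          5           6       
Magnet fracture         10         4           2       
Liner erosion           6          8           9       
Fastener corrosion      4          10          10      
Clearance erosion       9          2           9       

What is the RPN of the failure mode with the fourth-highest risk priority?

RPN = Severity × Occurrence × Detection:
  Terminal erosion: 6 × 10 × 8 = 480
  Relay reversed: 3 × 7 × 2 = 42
  Piston open circuit: 6 × 5 × 6 = 180
  Magnet fracture: 2 × 4 × 10 = 80
  Liner erosion: 9 × 8 × 6 = 432
  Fastener corrosion: 10 × 10 × 4 = 400
  Clearance erosion: 9 × 2 × 9 = 162
Sorted descending: 480, 432, 400, 180, 162, 80, 42.
The fourth-highest RPN is 180 (Piston open circuit).

180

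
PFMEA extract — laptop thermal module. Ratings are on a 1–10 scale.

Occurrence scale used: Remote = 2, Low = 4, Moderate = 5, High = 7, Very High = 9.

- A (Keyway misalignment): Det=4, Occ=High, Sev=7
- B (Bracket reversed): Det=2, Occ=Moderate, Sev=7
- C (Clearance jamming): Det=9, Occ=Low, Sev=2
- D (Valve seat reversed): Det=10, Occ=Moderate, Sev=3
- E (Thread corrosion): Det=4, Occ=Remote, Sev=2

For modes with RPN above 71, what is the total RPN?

RPN = Severity × Occurrence × Detection:
  A: 7 × 7 × 4 = 196
  B: 7 × 5 × 2 = 70
  C: 2 × 4 × 9 = 72
  D: 3 × 5 × 10 = 150
  E: 2 × 2 × 4 = 16
RPN > 71: A (196), C (72), D (150).
Sum: 196 + 72 + 150 = 418.

418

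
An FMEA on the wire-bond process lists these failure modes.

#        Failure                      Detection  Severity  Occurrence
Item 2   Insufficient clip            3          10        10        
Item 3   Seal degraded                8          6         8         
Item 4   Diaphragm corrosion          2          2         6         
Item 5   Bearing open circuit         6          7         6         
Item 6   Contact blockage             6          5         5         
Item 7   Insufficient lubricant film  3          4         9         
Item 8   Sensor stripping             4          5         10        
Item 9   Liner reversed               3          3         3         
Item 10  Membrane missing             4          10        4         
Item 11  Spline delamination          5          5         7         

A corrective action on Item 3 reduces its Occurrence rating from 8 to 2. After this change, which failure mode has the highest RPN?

Item 2

RPN = Severity × Occurrence × Detection:
  Item 2: 10 × 10 × 3 = 300
  Item 3: 6 × 8 × 8 = 384
  Item 4: 2 × 6 × 2 = 24
  Item 5: 7 × 6 × 6 = 252
  Item 6: 5 × 5 × 6 = 150
  Item 7: 4 × 9 × 3 = 108
  Item 8: 5 × 10 × 4 = 200
  Item 9: 3 × 3 × 3 = 27
  Item 10: 10 × 4 × 4 = 160
  Item 11: 5 × 7 × 5 = 175
After action: Item 3 → 6 × 2 × 8 = 96.
Revised RPNs: Item 2=300, Item 5=252, Item 8=200, Item 11=175, Item 10=160, Item 6=150, Item 7=108, Item 3=96, Item 9=27, Item 4=24.
Highest is now Item 2 (300).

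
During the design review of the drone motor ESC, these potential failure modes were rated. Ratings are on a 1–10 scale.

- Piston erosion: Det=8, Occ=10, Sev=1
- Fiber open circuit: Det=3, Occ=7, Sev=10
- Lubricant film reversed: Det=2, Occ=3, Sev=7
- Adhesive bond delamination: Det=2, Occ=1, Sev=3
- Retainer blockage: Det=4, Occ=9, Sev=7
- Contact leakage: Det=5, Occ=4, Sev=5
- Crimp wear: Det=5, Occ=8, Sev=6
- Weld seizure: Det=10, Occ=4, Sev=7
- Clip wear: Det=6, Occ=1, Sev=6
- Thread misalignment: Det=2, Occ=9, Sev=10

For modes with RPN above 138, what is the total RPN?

RPN = Severity × Occurrence × Detection:
  Piston erosion: 1 × 10 × 8 = 80
  Fiber open circuit: 10 × 7 × 3 = 210
  Lubricant film reversed: 7 × 3 × 2 = 42
  Adhesive bond delamination: 3 × 1 × 2 = 6
  Retainer blockage: 7 × 9 × 4 = 252
  Contact leakage: 5 × 4 × 5 = 100
  Crimp wear: 6 × 8 × 5 = 240
  Weld seizure: 7 × 4 × 10 = 280
  Clip wear: 6 × 1 × 6 = 36
  Thread misalignment: 10 × 9 × 2 = 180
RPN > 138: Fiber open circuit (210), Retainer blockage (252), Crimp wear (240), Weld seizure (280), Thread misalignment (180).
Sum: 210 + 252 + 240 + 280 + 180 = 1162.

1162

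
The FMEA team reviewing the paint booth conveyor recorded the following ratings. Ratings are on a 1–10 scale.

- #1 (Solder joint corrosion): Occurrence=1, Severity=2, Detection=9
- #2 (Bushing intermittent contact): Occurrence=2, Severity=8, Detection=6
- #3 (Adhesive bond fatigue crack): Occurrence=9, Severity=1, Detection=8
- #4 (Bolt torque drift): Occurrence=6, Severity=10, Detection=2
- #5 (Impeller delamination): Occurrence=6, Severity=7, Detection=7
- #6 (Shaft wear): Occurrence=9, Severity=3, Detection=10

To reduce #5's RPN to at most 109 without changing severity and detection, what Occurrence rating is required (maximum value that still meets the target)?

#5: S=7, O=6, D=7 → current RPN = 294.
Fixed product = 49. Need 49 × O ≤ 109, so O ≤ 109/49 = 2.22.
Maximum integer Occurrence rating = 2 (gives RPN 98; O=3 would give 147 > 109).

2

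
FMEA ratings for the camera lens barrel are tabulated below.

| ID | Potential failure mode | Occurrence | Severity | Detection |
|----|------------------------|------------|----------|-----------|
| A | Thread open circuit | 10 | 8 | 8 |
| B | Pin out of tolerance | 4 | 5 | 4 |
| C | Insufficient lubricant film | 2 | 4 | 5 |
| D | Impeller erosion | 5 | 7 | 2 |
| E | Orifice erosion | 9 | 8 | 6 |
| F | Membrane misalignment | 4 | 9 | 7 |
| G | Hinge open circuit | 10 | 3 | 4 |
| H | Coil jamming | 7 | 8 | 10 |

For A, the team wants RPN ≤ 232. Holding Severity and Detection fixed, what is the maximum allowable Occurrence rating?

A: S=8, O=10, D=8 → current RPN = 640.
Fixed product = 64. Need 64 × O ≤ 232, so O ≤ 232/64 = 3.62.
Maximum integer Occurrence rating = 3 (gives RPN 192; O=4 would give 256 > 232).

3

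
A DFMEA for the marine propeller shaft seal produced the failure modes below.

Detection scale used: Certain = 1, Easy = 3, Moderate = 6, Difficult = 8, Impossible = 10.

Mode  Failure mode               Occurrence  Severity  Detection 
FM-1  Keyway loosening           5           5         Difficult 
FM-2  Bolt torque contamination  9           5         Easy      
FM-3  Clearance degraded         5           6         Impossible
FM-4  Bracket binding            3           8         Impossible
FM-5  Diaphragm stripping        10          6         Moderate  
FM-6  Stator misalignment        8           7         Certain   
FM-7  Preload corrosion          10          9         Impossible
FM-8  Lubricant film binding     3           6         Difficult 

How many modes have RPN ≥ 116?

7

RPN = Severity × Occurrence × Detection:
  FM-1: 5 × 5 × 8 = 200
  FM-2: 5 × 9 × 3 = 135
  FM-3: 6 × 5 × 10 = 300
  FM-4: 8 × 3 × 10 = 240
  FM-5: 6 × 10 × 6 = 360
  FM-6: 7 × 8 × 1 = 56
  FM-7: 9 × 10 × 10 = 900
  FM-8: 6 × 3 × 8 = 144
Modes with RPN ≥ 116: FM-1 (200), FM-2 (135), FM-3 (300), FM-4 (240), FM-5 (360), FM-7 (900), FM-8 (144) → 7.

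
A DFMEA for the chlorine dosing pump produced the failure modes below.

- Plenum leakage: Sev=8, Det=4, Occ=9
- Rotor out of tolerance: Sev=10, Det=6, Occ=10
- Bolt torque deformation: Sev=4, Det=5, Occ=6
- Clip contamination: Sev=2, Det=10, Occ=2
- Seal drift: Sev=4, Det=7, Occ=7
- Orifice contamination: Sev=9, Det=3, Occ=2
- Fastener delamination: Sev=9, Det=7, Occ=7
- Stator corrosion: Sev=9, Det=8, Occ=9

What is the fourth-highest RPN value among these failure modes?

RPN = Severity × Occurrence × Detection:
  Plenum leakage: 8 × 9 × 4 = 288
  Rotor out of tolerance: 10 × 10 × 6 = 600
  Bolt torque deformation: 4 × 6 × 5 = 120
  Clip contamination: 2 × 2 × 10 = 40
  Seal drift: 4 × 7 × 7 = 196
  Orifice contamination: 9 × 2 × 3 = 54
  Fastener delamination: 9 × 7 × 7 = 441
  Stator corrosion: 9 × 9 × 8 = 648
Sorted descending: 648, 600, 441, 288, 196, 120, 54, 40.
The fourth-highest RPN is 288 (Plenum leakage).

288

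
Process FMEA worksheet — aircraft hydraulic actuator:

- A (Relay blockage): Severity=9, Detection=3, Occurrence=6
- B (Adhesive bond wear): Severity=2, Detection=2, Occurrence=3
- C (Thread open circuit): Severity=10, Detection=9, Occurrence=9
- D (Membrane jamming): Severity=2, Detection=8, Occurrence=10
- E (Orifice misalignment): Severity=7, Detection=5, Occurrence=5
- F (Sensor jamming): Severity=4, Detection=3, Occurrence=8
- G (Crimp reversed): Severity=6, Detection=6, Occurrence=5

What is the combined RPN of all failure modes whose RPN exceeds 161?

RPN = Severity × Occurrence × Detection:
  A: 9 × 6 × 3 = 162
  B: 2 × 3 × 2 = 12
  C: 10 × 9 × 9 = 810
  D: 2 × 10 × 8 = 160
  E: 7 × 5 × 5 = 175
  F: 4 × 8 × 3 = 96
  G: 6 × 5 × 6 = 180
RPN > 161: A (162), C (810), E (175), G (180).
Sum: 162 + 810 + 175 + 180 = 1327.

1327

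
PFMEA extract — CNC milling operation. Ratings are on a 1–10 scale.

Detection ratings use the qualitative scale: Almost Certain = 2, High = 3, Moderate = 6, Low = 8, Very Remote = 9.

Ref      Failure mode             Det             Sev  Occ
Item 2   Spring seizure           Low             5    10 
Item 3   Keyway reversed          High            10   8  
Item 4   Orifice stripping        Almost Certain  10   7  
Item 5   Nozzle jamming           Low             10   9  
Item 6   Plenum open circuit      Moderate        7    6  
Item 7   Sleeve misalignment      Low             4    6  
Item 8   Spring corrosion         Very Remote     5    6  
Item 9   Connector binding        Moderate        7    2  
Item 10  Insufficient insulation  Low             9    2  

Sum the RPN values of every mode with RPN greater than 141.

2218

RPN = Severity × Occurrence × Detection:
  Item 2: 5 × 10 × 8 = 400
  Item 3: 10 × 8 × 3 = 240
  Item 4: 10 × 7 × 2 = 140
  Item 5: 10 × 9 × 8 = 720
  Item 6: 7 × 6 × 6 = 252
  Item 7: 4 × 6 × 8 = 192
  Item 8: 5 × 6 × 9 = 270
  Item 9: 7 × 2 × 6 = 84
  Item 10: 9 × 2 × 8 = 144
RPN > 141: Item 2 (400), Item 3 (240), Item 5 (720), Item 6 (252), Item 7 (192), Item 8 (270), Item 10 (144).
Sum: 400 + 240 + 720 + 252 + 192 + 270 + 144 = 2218.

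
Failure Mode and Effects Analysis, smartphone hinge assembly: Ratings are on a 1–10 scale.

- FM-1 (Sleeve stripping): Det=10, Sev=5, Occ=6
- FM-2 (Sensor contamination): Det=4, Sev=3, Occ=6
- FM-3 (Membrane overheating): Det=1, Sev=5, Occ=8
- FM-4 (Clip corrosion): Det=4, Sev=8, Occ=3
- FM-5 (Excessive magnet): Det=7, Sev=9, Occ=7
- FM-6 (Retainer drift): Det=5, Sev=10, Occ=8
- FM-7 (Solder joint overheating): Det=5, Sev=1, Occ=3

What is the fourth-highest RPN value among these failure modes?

96

RPN = Severity × Occurrence × Detection:
  FM-1: 5 × 6 × 10 = 300
  FM-2: 3 × 6 × 4 = 72
  FM-3: 5 × 8 × 1 = 40
  FM-4: 8 × 3 × 4 = 96
  FM-5: 9 × 7 × 7 = 441
  FM-6: 10 × 8 × 5 = 400
  FM-7: 1 × 3 × 5 = 15
Sorted descending: 441, 400, 300, 96, 72, 40, 15.
The fourth-highest RPN is 96 (FM-4).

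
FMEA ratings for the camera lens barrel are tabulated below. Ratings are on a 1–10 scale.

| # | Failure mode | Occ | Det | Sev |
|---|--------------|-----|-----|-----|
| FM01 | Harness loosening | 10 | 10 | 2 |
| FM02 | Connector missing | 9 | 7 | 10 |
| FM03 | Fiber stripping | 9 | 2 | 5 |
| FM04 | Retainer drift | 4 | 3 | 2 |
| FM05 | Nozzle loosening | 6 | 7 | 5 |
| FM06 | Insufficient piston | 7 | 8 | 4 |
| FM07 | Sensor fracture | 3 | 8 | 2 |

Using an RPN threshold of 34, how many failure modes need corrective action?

6

RPN = Severity × Occurrence × Detection:
  FM01: 2 × 10 × 10 = 200
  FM02: 10 × 9 × 7 = 630
  FM03: 5 × 9 × 2 = 90
  FM04: 2 × 4 × 3 = 24
  FM05: 5 × 6 × 7 = 210
  FM06: 4 × 7 × 8 = 224
  FM07: 2 × 3 × 8 = 48
Modes with RPN ≥ 34: FM01 (200), FM02 (630), FM03 (90), FM05 (210), FM06 (224), FM07 (48) → 6.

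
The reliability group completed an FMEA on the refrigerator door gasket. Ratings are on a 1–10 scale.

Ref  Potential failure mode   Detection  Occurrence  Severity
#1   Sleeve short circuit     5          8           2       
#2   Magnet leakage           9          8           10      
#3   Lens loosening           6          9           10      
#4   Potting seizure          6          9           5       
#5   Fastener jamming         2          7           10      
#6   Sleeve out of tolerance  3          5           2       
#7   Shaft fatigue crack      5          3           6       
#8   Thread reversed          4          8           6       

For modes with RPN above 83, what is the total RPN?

1952

RPN = Severity × Occurrence × Detection:
  #1: 2 × 8 × 5 = 80
  #2: 10 × 8 × 9 = 720
  #3: 10 × 9 × 6 = 540
  #4: 5 × 9 × 6 = 270
  #5: 10 × 7 × 2 = 140
  #6: 2 × 5 × 3 = 30
  #7: 6 × 3 × 5 = 90
  #8: 6 × 8 × 4 = 192
RPN > 83: #2 (720), #3 (540), #4 (270), #5 (140), #7 (90), #8 (192).
Sum: 720 + 540 + 270 + 140 + 90 + 192 = 1952.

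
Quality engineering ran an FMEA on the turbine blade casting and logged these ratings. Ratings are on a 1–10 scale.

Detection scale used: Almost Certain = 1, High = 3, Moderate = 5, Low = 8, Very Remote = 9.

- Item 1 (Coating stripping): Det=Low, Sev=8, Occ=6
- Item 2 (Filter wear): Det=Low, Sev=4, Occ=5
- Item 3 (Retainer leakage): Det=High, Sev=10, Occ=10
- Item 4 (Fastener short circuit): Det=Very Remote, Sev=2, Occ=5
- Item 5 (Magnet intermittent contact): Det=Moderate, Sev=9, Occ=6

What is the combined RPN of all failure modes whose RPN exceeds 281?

684

RPN = Severity × Occurrence × Detection:
  Item 1: 8 × 6 × 8 = 384
  Item 2: 4 × 5 × 8 = 160
  Item 3: 10 × 10 × 3 = 300
  Item 4: 2 × 5 × 9 = 90
  Item 5: 9 × 6 × 5 = 270
RPN > 281: Item 1 (384), Item 3 (300).
Sum: 384 + 300 = 684.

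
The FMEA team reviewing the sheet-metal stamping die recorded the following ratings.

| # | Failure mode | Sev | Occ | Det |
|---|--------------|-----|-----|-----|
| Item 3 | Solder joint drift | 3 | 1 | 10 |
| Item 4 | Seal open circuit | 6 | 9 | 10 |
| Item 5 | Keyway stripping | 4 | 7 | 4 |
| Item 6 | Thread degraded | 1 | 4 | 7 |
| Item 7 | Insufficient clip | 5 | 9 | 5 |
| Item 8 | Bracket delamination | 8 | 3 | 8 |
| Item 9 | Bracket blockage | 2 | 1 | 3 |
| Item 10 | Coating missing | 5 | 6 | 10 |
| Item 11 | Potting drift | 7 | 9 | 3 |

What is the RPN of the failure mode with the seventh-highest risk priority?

30

RPN = Severity × Occurrence × Detection:
  Item 3: 3 × 1 × 10 = 30
  Item 4: 6 × 9 × 10 = 540
  Item 5: 4 × 7 × 4 = 112
  Item 6: 1 × 4 × 7 = 28
  Item 7: 5 × 9 × 5 = 225
  Item 8: 8 × 3 × 8 = 192
  Item 9: 2 × 1 × 3 = 6
  Item 10: 5 × 6 × 10 = 300
  Item 11: 7 × 9 × 3 = 189
Sorted descending: 540, 300, 225, 192, 189, 112, 30, 28, 6.
The seventh-highest RPN is 30 (Item 3).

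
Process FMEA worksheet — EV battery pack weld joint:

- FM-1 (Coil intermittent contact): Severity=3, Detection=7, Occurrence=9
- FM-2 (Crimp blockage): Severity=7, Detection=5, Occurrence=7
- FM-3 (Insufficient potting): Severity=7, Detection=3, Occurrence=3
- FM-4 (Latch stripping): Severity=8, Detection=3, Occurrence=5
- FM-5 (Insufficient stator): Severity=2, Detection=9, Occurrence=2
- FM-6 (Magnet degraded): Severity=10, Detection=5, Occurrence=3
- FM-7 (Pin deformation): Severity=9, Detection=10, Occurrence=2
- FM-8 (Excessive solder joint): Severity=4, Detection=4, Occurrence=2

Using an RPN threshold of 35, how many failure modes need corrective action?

7

RPN = Severity × Occurrence × Detection:
  FM-1: 3 × 9 × 7 = 189
  FM-2: 7 × 7 × 5 = 245
  FM-3: 7 × 3 × 3 = 63
  FM-4: 8 × 5 × 3 = 120
  FM-5: 2 × 2 × 9 = 36
  FM-6: 10 × 3 × 5 = 150
  FM-7: 9 × 2 × 10 = 180
  FM-8: 4 × 2 × 4 = 32
Modes with RPN ≥ 35: FM-1 (189), FM-2 (245), FM-3 (63), FM-4 (120), FM-5 (36), FM-6 (150), FM-7 (180) → 7.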